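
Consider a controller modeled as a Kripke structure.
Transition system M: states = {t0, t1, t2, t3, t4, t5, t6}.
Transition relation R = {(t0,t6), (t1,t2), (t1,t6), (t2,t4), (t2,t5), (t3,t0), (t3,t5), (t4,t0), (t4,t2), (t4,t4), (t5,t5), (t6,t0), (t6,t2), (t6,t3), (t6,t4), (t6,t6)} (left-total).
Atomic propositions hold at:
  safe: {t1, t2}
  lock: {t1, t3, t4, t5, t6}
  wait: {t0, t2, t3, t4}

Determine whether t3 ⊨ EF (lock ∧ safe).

Sat(lock ∧ safe) = {t1}
EF (lock ∧ safe): least fixpoint, start Z0 = {t1}, add states with some successor in Z. Already a fixed point.
Sat(EF (lock ∧ safe)) = {t1}
t3 ∉ Sat(EF (lock ∧ safe)) = {t1}, so the formula does not hold at t3.

No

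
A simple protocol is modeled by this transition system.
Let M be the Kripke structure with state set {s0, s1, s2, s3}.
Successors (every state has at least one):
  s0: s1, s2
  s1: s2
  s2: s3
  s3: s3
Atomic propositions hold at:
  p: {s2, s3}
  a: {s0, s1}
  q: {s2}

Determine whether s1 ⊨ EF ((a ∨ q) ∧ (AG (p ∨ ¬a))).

Yes

Sat(a ∨ q) = {s0, s1, s2}
Sat(¬a) = {s2, s3}
Sat(p ∨ ¬a) = {s2, s3}
AG (p ∨ ¬a): greatest fixpoint, start Z0 = {s2, s3}, keep only states in Sat with every successor in Z. Already a fixed point.
Sat(AG (p ∨ ¬a)) = {s2, s3}
Sat((a ∨ q) ∧ (AG (p ∨ ¬a))) = {s2}
EF ((a ∨ q) ∧ (AG (p ∨ ¬a))): least fixpoint, start Z0 = {s2}, add states with some successor in Z. Z1 = {s0, s1, s2}; fixed.
Sat(EF ((a ∨ q) ∧ (AG (p ∨ ¬a)))) = {s0, s1, s2}
s1 ∈ Sat(EF ((a ∨ q) ∧ (AG (p ∨ ¬a)))) = {s0, s1, s2}, so the formula holds at s1.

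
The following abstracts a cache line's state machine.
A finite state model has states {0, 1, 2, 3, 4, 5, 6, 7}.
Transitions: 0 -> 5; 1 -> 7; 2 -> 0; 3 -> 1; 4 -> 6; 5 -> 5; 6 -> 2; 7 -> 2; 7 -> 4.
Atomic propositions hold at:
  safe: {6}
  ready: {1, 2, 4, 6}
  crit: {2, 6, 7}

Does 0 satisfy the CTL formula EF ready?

EF ready: least fixpoint, start Z0 = {1, 2, 4, 6}, add states with some successor in Z. Z1 = {1, 2, 3, 4, 6, 7}; fixed.
Sat(EF ready) = {1, 2, 3, 4, 6, 7}
0 ∉ Sat(EF ready) = {1, 2, 3, 4, 6, 7}, so the formula does not hold at 0.

No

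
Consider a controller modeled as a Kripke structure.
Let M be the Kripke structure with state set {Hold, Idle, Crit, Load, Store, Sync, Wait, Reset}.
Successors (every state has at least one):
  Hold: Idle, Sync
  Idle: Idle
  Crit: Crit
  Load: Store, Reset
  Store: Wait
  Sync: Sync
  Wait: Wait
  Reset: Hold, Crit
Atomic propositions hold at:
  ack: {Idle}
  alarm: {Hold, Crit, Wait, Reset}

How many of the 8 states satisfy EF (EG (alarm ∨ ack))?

Sat(alarm ∨ ack) = {Hold, Idle, Crit, Wait, Reset}
EG (alarm ∨ ack): greatest fixpoint, start Z0 = {Hold, Idle, Crit, Wait, Reset}, keep only states in Sat with some successor in Z. Already a fixed point.
Sat(EG (alarm ∨ ack)) = {Hold, Idle, Crit, Wait, Reset}
EF (EG (alarm ∨ ack)): least fixpoint, start Z0 = {Hold, Idle, Crit, Wait, Reset}, add states with some successor in Z. Z1 = {Hold, Idle, Crit, Load, Store, Wait, Reset}; fixed.
Sat(EF (EG (alarm ∨ ack))) = {Hold, Idle, Crit, Load, Store, Wait, Reset}
|Sat(EF (EG (alarm ∨ ack)))| = |{Hold, Idle, Crit, Load, Store, Wait, Reset}| = 7.

7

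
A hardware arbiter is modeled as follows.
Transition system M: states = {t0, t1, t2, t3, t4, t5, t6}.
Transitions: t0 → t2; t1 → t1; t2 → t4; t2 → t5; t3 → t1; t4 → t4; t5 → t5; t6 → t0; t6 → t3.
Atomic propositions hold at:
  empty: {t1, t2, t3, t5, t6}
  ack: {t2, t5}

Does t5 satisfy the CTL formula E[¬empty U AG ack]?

Sat(¬empty) = {t0, t4}
AG ack: greatest fixpoint, start Z0 = {t2, t5}, keep only states in Sat with every successor in Z. Z1 = {t5}; fixed.
Sat(AG ack) = {t5}
E[¬empty U AG ack]: least fixpoint, start Z0 = Sat(AG ack) = {t5}, add states in Sat(¬empty) with some successor in Z. Already a fixed point.
Sat(E[¬empty U AG ack]) = {t5}
t5 ∈ Sat(E[¬empty U AG ack]) = {t5}, so the formula holds at t5.

Yes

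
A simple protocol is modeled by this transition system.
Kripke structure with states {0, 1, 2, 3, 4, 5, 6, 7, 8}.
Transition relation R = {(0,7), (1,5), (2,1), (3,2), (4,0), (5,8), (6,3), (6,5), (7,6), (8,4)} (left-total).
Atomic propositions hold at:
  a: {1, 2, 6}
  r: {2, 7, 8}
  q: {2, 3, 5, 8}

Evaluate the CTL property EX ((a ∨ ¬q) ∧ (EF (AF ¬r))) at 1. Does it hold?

No

Sat(¬q) = {0, 1, 4, 6, 7}
Sat(a ∨ ¬q) = {0, 1, 2, 4, 6, 7}
Sat(¬r) = {0, 1, 3, 4, 5, 6}
AF ¬r: least fixpoint, start Z0 = {0, 1, 3, 4, 5, 6}, add states with every successor in Z. Z1 = {0, 1, 2, 3, 4, 5, 6, 7, 8}; fixed.
Sat(AF ¬r) = {0, 1, 2, 3, 4, 5, 6, 7, 8}
EF (AF ¬r): least fixpoint, start Z0 = {0, 1, 2, 3, 4, 5, 6, 7, 8}, add states with some successor in Z. Already a fixed point.
Sat(EF (AF ¬r)) = {0, 1, 2, 3, 4, 5, 6, 7, 8}
Sat((a ∨ ¬q) ∧ (EF (AF ¬r))) = {0, 1, 2, 4, 6, 7}
Sat(EX ((a ∨ ¬q) ∧ (EF (AF ¬r)))) = {s : some successor in {0, 1, 2, 4, 6, 7}} = {0, 2, 3, 4, 7, 8}
1 ∉ Sat(EX ((a ∨ ¬q) ∧ (EF (AF ¬r)))) = {0, 2, 3, 4, 7, 8}, so the formula does not hold at 1.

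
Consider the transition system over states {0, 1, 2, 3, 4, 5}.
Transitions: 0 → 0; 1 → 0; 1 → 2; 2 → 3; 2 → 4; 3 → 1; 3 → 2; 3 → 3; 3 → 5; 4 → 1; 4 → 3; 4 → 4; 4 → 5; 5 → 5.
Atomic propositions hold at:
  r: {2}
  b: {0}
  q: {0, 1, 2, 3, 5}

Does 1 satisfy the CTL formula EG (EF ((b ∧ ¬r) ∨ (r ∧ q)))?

Sat(¬r) = {0, 1, 3, 4, 5}
Sat(b ∧ ¬r) = {0}
Sat(r ∧ q) = {2}
Sat((b ∧ ¬r) ∨ (r ∧ q)) = {0, 2}
EF ((b ∧ ¬r) ∨ (r ∧ q)): least fixpoint, start Z0 = {0, 2}, add states with some successor in Z. Z1 = {0, 1, 2, 3}; Z2 = {0, 1, 2, 3, 4}; fixed.
Sat(EF ((b ∧ ¬r) ∨ (r ∧ q))) = {0, 1, 2, 3, 4}
EG (EF ((b ∧ ¬r) ∨ (r ∧ q))): greatest fixpoint, start Z0 = {0, 1, 2, 3, 4}, keep only states in Sat with some successor in Z. Already a fixed point.
Sat(EG (EF ((b ∧ ¬r) ∨ (r ∧ q)))) = {0, 1, 2, 3, 4}
1 ∈ Sat(EG (EF ((b ∧ ¬r) ∨ (r ∧ q)))) = {0, 1, 2, 3, 4}, so the formula holds at 1.

Yes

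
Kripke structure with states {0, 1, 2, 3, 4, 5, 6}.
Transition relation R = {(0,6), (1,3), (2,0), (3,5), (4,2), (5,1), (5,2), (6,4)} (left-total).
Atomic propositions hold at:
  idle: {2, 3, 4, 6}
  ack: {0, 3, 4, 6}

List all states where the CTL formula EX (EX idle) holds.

{0, 2, 3, 5, 6}

Sat(EX idle) = {s : some successor in {2, 3, 4, 6}} = {0, 1, 4, 5, 6}
Sat(EX (EX idle)) = {s : some successor in {0, 1, 4, 5, 6}} = {0, 2, 3, 5, 6}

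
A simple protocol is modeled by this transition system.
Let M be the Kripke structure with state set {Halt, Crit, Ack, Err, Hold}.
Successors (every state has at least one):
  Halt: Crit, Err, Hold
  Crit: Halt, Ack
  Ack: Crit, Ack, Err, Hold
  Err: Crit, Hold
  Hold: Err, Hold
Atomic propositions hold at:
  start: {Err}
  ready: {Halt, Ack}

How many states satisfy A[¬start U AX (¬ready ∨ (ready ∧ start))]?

3

Sat(¬start) = {Halt, Crit, Ack, Hold}
Sat(¬ready) = {Crit, Err, Hold}
Sat(ready ∧ start) = ∅
Sat(¬ready ∨ (ready ∧ start)) = {Crit, Err, Hold}
Sat(AX (¬ready ∨ (ready ∧ start))) = {s : every successor in {Crit, Err, Hold}} = {Halt, Err, Hold}
A[¬start U AX (¬ready ∨ (ready ∧ start))]: least fixpoint, start Z0 = Sat(AX (¬ready ∨ (ready ∧ start))) = {Halt, Err, Hold}, add states in Sat(¬start) with every successor in Z. Already a fixed point.
Sat(A[¬start U AX (¬ready ∨ (ready ∧ start))]) = {Halt, Err, Hold}
|Sat(A[¬start U AX (¬ready ∨ (ready ∧ start))])| = |{Halt, Err, Hold}| = 3.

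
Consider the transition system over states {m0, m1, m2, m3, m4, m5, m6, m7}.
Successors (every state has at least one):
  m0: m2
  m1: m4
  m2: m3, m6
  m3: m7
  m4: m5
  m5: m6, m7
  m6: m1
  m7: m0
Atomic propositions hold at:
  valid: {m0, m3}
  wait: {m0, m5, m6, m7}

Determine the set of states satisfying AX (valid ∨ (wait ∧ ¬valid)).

{m2, m3, m4, m5, m7}

Sat(¬valid) = {m1, m2, m4, m5, m6, m7}
Sat(wait ∧ ¬valid) = {m5, m6, m7}
Sat(valid ∨ (wait ∧ ¬valid)) = {m0, m3, m5, m6, m7}
Sat(AX (valid ∨ (wait ∧ ¬valid))) = {s : every successor in {m0, m3, m5, m6, m7}} = {m2, m3, m4, m5, m7}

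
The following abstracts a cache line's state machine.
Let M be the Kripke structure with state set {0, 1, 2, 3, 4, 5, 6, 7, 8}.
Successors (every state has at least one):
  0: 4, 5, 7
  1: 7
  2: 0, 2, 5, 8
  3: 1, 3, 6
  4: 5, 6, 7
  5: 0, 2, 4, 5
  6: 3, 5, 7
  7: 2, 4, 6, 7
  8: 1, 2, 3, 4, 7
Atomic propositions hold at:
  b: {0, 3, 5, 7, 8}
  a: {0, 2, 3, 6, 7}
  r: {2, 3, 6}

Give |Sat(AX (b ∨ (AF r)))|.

AF r: least fixpoint, start Z0 = {2, 3, 6}, add states with every successor in Z. Already a fixed point.
Sat(AF r) = {2, 3, 6}
Sat(b ∨ (AF r)) = {0, 2, 3, 5, 6, 7, 8}
Sat(AX (b ∨ (AF r))) = {s : every successor in {0, 2, 3, 5, 6, 7, 8}} = {1, 2, 4, 6}
|Sat(AX (b ∨ (AF r)))| = |{1, 2, 4, 6}| = 4.

4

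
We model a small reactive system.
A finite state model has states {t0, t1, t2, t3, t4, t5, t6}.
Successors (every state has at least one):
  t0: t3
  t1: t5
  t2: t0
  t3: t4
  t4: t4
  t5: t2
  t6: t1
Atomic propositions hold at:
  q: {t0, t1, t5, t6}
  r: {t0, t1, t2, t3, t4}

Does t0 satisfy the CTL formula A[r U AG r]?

Yes

AG r: greatest fixpoint, start Z0 = {t0, t1, t2, t3, t4}, keep only states in Sat with every successor in Z. Z1 = {t0, t2, t3, t4}; fixed.
Sat(AG r) = {t0, t2, t3, t4}
A[r U AG r]: least fixpoint, start Z0 = Sat(AG r) = {t0, t2, t3, t4}, add states in Sat(r) with every successor in Z. Already a fixed point.
Sat(A[r U AG r]) = {t0, t2, t3, t4}
t0 ∈ Sat(A[r U AG r]) = {t0, t2, t3, t4}, so the formula holds at t0.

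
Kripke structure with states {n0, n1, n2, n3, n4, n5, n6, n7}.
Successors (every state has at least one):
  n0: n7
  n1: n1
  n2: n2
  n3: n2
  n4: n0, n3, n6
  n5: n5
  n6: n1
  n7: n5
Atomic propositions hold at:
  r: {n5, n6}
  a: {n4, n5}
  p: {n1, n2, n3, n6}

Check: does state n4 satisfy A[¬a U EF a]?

Sat(¬a) = {n0, n1, n2, n3, n6, n7}
EF a: least fixpoint, start Z0 = {n4, n5}, add states with some successor in Z. Z1 = {n4, n5, n7}; Z2 = {n0, n4, n5, n7}; fixed.
Sat(EF a) = {n0, n4, n5, n7}
A[¬a U EF a]: least fixpoint, start Z0 = Sat(EF a) = {n0, n4, n5, n7}, add states in Sat(¬a) with every successor in Z. Already a fixed point.
Sat(A[¬a U EF a]) = {n0, n4, n5, n7}
n4 ∈ Sat(A[¬a U EF a]) = {n0, n4, n5, n7}, so the formula holds at n4.

Yes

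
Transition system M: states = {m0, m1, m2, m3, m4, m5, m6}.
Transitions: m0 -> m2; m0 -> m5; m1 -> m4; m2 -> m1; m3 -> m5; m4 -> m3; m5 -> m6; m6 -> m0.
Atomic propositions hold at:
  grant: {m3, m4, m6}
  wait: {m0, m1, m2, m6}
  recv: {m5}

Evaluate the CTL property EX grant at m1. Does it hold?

Yes

Sat(EX grant) = {s : some successor in {m3, m4, m6}} = {m1, m4, m5}
m1 ∈ Sat(EX grant) = {m1, m4, m5}, so the formula holds at m1.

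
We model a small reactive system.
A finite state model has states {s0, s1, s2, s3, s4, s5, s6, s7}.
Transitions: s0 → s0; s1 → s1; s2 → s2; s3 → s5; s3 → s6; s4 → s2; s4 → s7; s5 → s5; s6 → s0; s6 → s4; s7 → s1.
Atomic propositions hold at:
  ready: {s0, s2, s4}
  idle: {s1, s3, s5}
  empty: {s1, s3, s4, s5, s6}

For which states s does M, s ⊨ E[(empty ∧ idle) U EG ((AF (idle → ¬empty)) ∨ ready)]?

Sat(empty ∧ idle) = {s1, s3, s5}
Sat(¬empty) = {s0, s2, s7}
Sat(idle → ¬empty) = {s0, s2, s4, s6, s7}
AF (idle → ¬empty): least fixpoint, start Z0 = {s0, s2, s4, s6, s7}, add states with every successor in Z. Already a fixed point.
Sat(AF (idle → ¬empty)) = {s0, s2, s4, s6, s7}
Sat((AF (idle → ¬empty)) ∨ ready) = {s0, s2, s4, s6, s7}
EG ((AF (idle → ¬empty)) ∨ ready): greatest fixpoint, start Z0 = {s0, s2, s4, s6, s7}, keep only states in Sat with some successor in Z. Z1 = {s0, s2, s4, s6}; fixed.
Sat(EG ((AF (idle → ¬empty)) ∨ ready)) = {s0, s2, s4, s6}
E[(empty ∧ idle) U EG ((AF (idle → ¬empty)) ∨ ready)]: least fixpoint, start Z0 = Sat(EG ((AF (idle → ¬empty)) ∨ ready)) = {s0, s2, s4, s6}, add states in Sat(empty ∧ idle) with some successor in Z. Z1 = {s0, s2, s3, s4, s6}; fixed.
Sat(E[(empty ∧ idle) U EG ((AF (idle → ¬empty)) ∨ ready)]) = {s0, s2, s3, s4, s6}

{s0, s2, s3, s4, s6}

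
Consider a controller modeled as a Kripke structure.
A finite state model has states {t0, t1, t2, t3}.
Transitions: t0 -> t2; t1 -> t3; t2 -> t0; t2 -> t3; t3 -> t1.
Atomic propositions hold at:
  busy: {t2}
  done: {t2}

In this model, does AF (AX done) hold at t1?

Sat(AX done) = {s : every successor in {t2}} = {t0}
AF (AX done): least fixpoint, start Z0 = {t0}, add states with every successor in Z. Already a fixed point.
Sat(AF (AX done)) = {t0}
t1 ∉ Sat(AF (AX done)) = {t0}, so the formula does not hold at t1.

No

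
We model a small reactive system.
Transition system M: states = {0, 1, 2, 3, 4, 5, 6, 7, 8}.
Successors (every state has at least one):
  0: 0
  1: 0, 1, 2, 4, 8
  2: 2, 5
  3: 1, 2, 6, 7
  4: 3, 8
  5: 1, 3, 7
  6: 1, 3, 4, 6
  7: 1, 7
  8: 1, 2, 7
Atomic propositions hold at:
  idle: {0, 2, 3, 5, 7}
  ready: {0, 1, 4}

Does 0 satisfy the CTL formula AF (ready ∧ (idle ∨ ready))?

Yes

Sat(idle ∨ ready) = {0, 1, 2, 3, 4, 5, 7}
Sat(ready ∧ (idle ∨ ready)) = {0, 1, 4}
AF (ready ∧ (idle ∨ ready)): least fixpoint, start Z0 = {0, 1, 4}, add states with every successor in Z. Already a fixed point.
Sat(AF (ready ∧ (idle ∨ ready))) = {0, 1, 4}
0 ∈ Sat(AF (ready ∧ (idle ∨ ready))) = {0, 1, 4}, so the formula holds at 0.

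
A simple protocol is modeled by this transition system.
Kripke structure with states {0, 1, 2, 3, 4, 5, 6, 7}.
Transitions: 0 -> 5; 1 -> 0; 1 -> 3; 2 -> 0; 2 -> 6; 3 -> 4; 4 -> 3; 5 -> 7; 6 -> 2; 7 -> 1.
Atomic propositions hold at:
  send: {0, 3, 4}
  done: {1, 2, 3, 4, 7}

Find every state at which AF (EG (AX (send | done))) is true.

{0, 1, 3, 4, 5, 7}

Sat(send | done) = {0, 1, 2, 3, 4, 7}
Sat(AX (send | done)) = {s : every successor in {0, 1, 2, 3, 4, 7}} = {1, 3, 4, 5, 6, 7}
EG (AX (send | done)): greatest fixpoint, start Z0 = {1, 3, 4, 5, 6, 7}, keep only states in Sat with some successor in Z. Z1 = {1, 3, 4, 5, 7}; fixed.
Sat(EG (AX (send | done))) = {1, 3, 4, 5, 7}
AF (EG (AX (send | done))): least fixpoint, start Z0 = {1, 3, 4, 5, 7}, add states with every successor in Z. Z1 = {0, 1, 3, 4, 5, 7}; fixed.
Sat(AF (EG (AX (send | done)))) = {0, 1, 3, 4, 5, 7}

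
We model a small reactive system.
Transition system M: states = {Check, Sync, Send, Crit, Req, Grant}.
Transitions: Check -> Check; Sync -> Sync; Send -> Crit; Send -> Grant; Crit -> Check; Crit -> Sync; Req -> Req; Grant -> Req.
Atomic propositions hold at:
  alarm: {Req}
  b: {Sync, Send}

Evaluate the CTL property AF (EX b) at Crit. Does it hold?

Yes

Sat(EX b) = {s : some successor in {Sync, Send}} = {Sync, Crit}
AF (EX b): least fixpoint, start Z0 = {Sync, Crit}, add states with every successor in Z. Already a fixed point.
Sat(AF (EX b)) = {Sync, Crit}
Crit ∈ Sat(AF (EX b)) = {Sync, Crit}, so the formula holds at Crit.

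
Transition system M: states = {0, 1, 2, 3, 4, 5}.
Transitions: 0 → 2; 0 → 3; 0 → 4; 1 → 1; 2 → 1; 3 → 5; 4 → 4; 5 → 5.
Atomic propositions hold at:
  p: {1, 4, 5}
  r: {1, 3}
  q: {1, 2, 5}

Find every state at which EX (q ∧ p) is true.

Sat(q ∧ p) = {1, 5}
Sat(EX (q ∧ p)) = {s : some successor in {1, 5}} = {1, 2, 3, 5}

{1, 2, 3, 5}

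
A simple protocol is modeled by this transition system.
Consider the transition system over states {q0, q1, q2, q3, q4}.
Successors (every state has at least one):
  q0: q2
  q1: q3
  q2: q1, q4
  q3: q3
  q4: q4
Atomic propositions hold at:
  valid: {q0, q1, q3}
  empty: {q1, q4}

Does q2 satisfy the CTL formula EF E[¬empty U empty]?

Yes

Sat(¬empty) = {q0, q2, q3}
E[¬empty U empty]: least fixpoint, start Z0 = Sat(empty) = {q1, q4}, add states in Sat(¬empty) with some successor in Z. Z1 = {q1, q2, q4}; Z2 = {q0, q1, q2, q4}; fixed.
Sat(E[¬empty U empty]) = {q0, q1, q2, q4}
EF E[¬empty U empty]: least fixpoint, start Z0 = {q0, q1, q2, q4}, add states with some successor in Z. Already a fixed point.
Sat(EF E[¬empty U empty]) = {q0, q1, q2, q4}
q2 ∈ Sat(EF E[¬empty U empty]) = {q0, q1, q2, q4}, so the formula holds at q2.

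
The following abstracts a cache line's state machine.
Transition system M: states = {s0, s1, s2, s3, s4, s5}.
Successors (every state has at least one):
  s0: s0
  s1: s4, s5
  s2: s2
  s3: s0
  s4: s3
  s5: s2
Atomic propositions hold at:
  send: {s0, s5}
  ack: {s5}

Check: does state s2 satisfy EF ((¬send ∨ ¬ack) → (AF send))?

No

Sat(¬send) = {s1, s2, s3, s4}
Sat(¬ack) = {s0, s1, s2, s3, s4}
Sat(¬send ∨ ¬ack) = {s0, s1, s2, s3, s4}
AF send: least fixpoint, start Z0 = {s0, s5}, add states with every successor in Z. Z1 = {s0, s3, s5}; Z2 = {s0, s3, s4, s5}; Z3 = {s0, s1, s3, s4, s5}; fixed.
Sat(AF send) = {s0, s1, s3, s4, s5}
Sat((¬send ∨ ¬ack) → (AF send)) = {s0, s1, s3, s4, s5}
EF ((¬send ∨ ¬ack) → (AF send)): least fixpoint, start Z0 = {s0, s1, s3, s4, s5}, add states with some successor in Z. Already a fixed point.
Sat(EF ((¬send ∨ ¬ack) → (AF send))) = {s0, s1, s3, s4, s5}
s2 ∉ Sat(EF ((¬send ∨ ¬ack) → (AF send))) = {s0, s1, s3, s4, s5}, so the formula does not hold at s2.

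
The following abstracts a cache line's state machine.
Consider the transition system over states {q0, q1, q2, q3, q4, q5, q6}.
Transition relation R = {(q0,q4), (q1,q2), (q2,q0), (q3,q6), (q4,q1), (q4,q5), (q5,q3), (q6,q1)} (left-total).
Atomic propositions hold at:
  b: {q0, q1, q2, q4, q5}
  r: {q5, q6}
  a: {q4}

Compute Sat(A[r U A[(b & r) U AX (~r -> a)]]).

Sat(b & r) = {q5}
Sat(~r) = {q0, q1, q2, q3, q4}
Sat(~r -> a) = {q4, q5, q6}
Sat(AX (~r -> a)) = {s : every successor in {q4, q5, q6}} = {q0, q3}
A[(b & r) U AX (~r -> a)]: least fixpoint, start Z0 = Sat(AX (~r -> a)) = {q0, q3}, add states in Sat(b & r) with every successor in Z. Z1 = {q0, q3, q5}; fixed.
Sat(A[(b & r) U AX (~r -> a)]) = {q0, q3, q5}
A[r U A[(b & r) U AX (~r -> a)]]: least fixpoint, start Z0 = Sat(A[(b & r) U AX (~r -> a)]) = {q0, q3, q5}, add states in Sat(r) with every successor in Z. Already a fixed point.
Sat(A[r U A[(b & r) U AX (~r -> a)]]) = {q0, q3, q5}

{q0, q3, q5}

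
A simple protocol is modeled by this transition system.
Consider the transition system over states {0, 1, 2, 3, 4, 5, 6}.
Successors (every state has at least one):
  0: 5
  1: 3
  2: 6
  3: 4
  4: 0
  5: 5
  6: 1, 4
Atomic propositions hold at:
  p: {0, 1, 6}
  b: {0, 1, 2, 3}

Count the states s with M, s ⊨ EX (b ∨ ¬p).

6

Sat(¬p) = {2, 3, 4, 5}
Sat(b ∨ ¬p) = {0, 1, 2, 3, 4, 5}
Sat(EX (b ∨ ¬p)) = {s : some successor in {0, 1, 2, 3, 4, 5}} = {0, 1, 3, 4, 5, 6}
|Sat(EX (b ∨ ¬p))| = |{0, 1, 3, 4, 5, 6}| = 6.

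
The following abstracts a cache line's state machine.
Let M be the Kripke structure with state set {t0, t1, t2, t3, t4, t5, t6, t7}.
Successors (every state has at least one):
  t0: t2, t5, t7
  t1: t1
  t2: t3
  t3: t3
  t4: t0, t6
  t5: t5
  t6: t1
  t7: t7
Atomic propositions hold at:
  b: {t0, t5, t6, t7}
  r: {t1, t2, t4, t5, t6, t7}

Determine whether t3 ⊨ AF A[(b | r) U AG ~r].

Sat(b | r) = {t0, t1, t2, t4, t5, t6, t7}
Sat(~r) = {t0, t3}
AG ~r: greatest fixpoint, start Z0 = {t0, t3}, keep only states in Sat with every successor in Z. Z1 = {t3}; fixed.
Sat(AG ~r) = {t3}
A[(b | r) U AG ~r]: least fixpoint, start Z0 = Sat(AG ~r) = {t3}, add states in Sat(b | r) with every successor in Z. Z1 = {t2, t3}; fixed.
Sat(A[(b | r) U AG ~r]) = {t2, t3}
AF A[(b | r) U AG ~r]: least fixpoint, start Z0 = {t2, t3}, add states with every successor in Z. Already a fixed point.
Sat(AF A[(b | r) U AG ~r]) = {t2, t3}
t3 ∈ Sat(AF A[(b | r) U AG ~r]) = {t2, t3}, so the formula holds at t3.

Yes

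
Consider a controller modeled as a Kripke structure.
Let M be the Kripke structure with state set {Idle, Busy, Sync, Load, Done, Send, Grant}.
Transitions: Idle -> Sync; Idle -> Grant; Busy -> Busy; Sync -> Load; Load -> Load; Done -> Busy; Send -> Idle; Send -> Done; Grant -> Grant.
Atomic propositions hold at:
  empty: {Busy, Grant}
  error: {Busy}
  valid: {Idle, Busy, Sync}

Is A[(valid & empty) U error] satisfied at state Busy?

Yes

Sat(valid & empty) = {Busy}
A[(valid & empty) U error]: least fixpoint, start Z0 = Sat(error) = {Busy}, add states in Sat(valid & empty) with every successor in Z. Already a fixed point.
Sat(A[(valid & empty) U error]) = {Busy}
Busy ∈ Sat(A[(valid & empty) U error]) = {Busy}, so the formula holds at Busy.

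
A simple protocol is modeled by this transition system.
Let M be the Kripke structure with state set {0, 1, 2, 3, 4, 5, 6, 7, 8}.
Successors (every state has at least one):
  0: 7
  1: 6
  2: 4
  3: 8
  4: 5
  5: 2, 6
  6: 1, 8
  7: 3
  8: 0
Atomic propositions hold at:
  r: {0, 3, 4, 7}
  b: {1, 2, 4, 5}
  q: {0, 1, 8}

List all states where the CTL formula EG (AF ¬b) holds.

Sat(¬b) = {0, 3, 6, 7, 8}
AF ¬b: least fixpoint, start Z0 = {0, 3, 6, 7, 8}, add states with every successor in Z. Z1 = {0, 1, 3, 6, 7, 8}; fixed.
Sat(AF ¬b) = {0, 1, 3, 6, 7, 8}
EG (AF ¬b): greatest fixpoint, start Z0 = {0, 1, 3, 6, 7, 8}, keep only states in Sat with some successor in Z. Already a fixed point.
Sat(EG (AF ¬b)) = {0, 1, 3, 6, 7, 8}

{0, 1, 3, 6, 7, 8}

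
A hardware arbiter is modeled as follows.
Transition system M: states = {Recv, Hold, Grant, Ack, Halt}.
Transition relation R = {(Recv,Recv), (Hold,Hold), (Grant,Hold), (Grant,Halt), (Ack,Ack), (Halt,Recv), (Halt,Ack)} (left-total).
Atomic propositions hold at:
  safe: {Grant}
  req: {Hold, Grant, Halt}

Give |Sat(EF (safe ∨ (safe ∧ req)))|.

Sat(safe ∧ req) = {Grant}
Sat(safe ∨ (safe ∧ req)) = {Grant}
EF (safe ∨ (safe ∧ req)): least fixpoint, start Z0 = {Grant}, add states with some successor in Z. Already a fixed point.
Sat(EF (safe ∨ (safe ∧ req))) = {Grant}
|Sat(EF (safe ∨ (safe ∧ req)))| = |{Grant}| = 1.

1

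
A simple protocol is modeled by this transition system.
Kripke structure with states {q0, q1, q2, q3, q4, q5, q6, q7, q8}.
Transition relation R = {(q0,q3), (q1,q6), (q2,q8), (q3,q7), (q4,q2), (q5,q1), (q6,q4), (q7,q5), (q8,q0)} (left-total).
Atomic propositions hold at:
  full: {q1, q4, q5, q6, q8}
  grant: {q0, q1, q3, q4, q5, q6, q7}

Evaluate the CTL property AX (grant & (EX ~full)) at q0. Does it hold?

Sat(~full) = {q0, q2, q3, q7}
Sat(EX ~full) = {s : some successor in {q0, q2, q3, q7}} = {q0, q3, q4, q8}
Sat(grant & (EX ~full)) = {q0, q3, q4}
Sat(AX (grant & (EX ~full))) = {s : every successor in {q0, q3, q4}} = {q0, q6, q8}
q0 ∈ Sat(AX (grant & (EX ~full))) = {q0, q6, q8}, so the formula holds at q0.

Yes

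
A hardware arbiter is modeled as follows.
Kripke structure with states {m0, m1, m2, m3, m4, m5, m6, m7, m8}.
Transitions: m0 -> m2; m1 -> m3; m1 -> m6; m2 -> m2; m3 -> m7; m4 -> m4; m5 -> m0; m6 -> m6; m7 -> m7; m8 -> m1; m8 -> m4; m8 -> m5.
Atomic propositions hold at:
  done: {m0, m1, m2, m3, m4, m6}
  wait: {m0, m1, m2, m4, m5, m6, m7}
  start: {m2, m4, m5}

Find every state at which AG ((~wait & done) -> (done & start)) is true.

Sat(~wait) = {m3, m8}
Sat(~wait & done) = {m3}
Sat(done & start) = {m2, m4}
Sat((~wait & done) -> (done & start)) = {m0, m1, m2, m4, m5, m6, m7, m8}
AG ((~wait & done) -> (done & start)): greatest fixpoint, start Z0 = {m0, m1, m2, m4, m5, m6, m7, m8}, keep only states in Sat with every successor in Z. Z1 = {m0, m2, m4, m5, m6, m7, m8}; Z2 = {m0, m2, m4, m5, m6, m7}; fixed.
Sat(AG ((~wait & done) -> (done & start))) = {m0, m2, m4, m5, m6, m7}

{m0, m2, m4, m5, m6, m7}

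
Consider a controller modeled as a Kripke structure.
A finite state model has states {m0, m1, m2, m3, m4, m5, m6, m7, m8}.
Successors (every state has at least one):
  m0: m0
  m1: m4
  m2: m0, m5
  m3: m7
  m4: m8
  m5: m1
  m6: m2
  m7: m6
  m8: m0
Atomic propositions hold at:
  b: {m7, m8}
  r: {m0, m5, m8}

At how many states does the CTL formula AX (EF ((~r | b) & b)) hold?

6

Sat(~r) = {m1, m2, m3, m4, m6, m7}
Sat(~r | b) = {m1, m2, m3, m4, m6, m7, m8}
Sat((~r | b) & b) = {m7, m8}
EF ((~r | b) & b): least fixpoint, start Z0 = {m7, m8}, add states with some successor in Z. Z1 = {m3, m4, m7, m8}; Z2 = {m1, m3, m4, m7, m8}; Z3 = {m1, m3, m4, m5, m7, m8}; Z4 = {m1, m2, m3, m4, m5, m7, m8}; Z5 = {m1, m2, m3, m4, m5, m6, m7, m8}; fixed.
Sat(EF ((~r | b) & b)) = {m1, m2, m3, m4, m5, m6, m7, m8}
Sat(AX (EF ((~r | b) & b))) = {s : every successor in {m1, m2, m3, m4, m5, m6, m7, m8}} = {m1, m3, m4, m5, m6, m7}
|Sat(AX (EF ((~r | b) & b)))| = |{m1, m3, m4, m5, m6, m7}| = 6.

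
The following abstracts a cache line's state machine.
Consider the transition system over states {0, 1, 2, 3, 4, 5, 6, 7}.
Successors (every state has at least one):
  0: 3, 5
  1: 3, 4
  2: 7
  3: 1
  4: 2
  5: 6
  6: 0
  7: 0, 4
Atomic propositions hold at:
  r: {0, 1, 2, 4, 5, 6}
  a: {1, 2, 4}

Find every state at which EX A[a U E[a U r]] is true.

E[a U r]: least fixpoint, start Z0 = Sat(r) = {0, 1, 2, 4, 5, 6}, add states in Sat(a) with some successor in Z. Already a fixed point.
Sat(E[a U r]) = {0, 1, 2, 4, 5, 6}
A[a U E[a U r]]: least fixpoint, start Z0 = Sat(E[a U r]) = {0, 1, 2, 4, 5, 6}, add states in Sat(a) with every successor in Z. Already a fixed point.
Sat(A[a U E[a U r]]) = {0, 1, 2, 4, 5, 6}
Sat(EX A[a U E[a U r]]) = {s : some successor in {0, 1, 2, 4, 5, 6}} = {0, 1, 3, 4, 5, 6, 7}

{0, 1, 3, 4, 5, 6, 7}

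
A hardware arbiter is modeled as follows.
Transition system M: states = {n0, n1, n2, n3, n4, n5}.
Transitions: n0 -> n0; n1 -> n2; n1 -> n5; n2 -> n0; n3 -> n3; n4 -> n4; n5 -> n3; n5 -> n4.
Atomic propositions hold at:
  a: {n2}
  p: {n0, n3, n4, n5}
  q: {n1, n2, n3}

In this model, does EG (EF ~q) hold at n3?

Sat(~q) = {n0, n4, n5}
EF ~q: least fixpoint, start Z0 = {n0, n4, n5}, add states with some successor in Z. Z1 = {n0, n1, n2, n4, n5}; fixed.
Sat(EF ~q) = {n0, n1, n2, n4, n5}
EG (EF ~q): greatest fixpoint, start Z0 = {n0, n1, n2, n4, n5}, keep only states in Sat with some successor in Z. Already a fixed point.
Sat(EG (EF ~q)) = {n0, n1, n2, n4, n5}
n3 ∉ Sat(EG (EF ~q)) = {n0, n1, n2, n4, n5}, so the formula does not hold at n3.

No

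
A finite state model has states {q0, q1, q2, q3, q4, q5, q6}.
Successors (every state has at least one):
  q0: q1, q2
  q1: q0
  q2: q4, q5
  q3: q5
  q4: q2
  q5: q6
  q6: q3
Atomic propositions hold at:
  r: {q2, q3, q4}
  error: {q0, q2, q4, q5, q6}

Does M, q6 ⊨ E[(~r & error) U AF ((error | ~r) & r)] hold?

No

Sat(~r) = {q0, q1, q5, q6}
Sat(~r & error) = {q0, q5, q6}
Sat(error | ~r) = {q0, q1, q2, q4, q5, q6}
Sat((error | ~r) & r) = {q2, q4}
AF ((error | ~r) & r): least fixpoint, start Z0 = {q2, q4}, add states with every successor in Z. Already a fixed point.
Sat(AF ((error | ~r) & r)) = {q2, q4}
E[(~r & error) U AF ((error | ~r) & r)]: least fixpoint, start Z0 = Sat(AF ((error | ~r) & r)) = {q2, q4}, add states in Sat(~r & error) with some successor in Z. Z1 = {q0, q2, q4}; fixed.
Sat(E[(~r & error) U AF ((error | ~r) & r)]) = {q0, q2, q4}
q6 ∉ Sat(E[(~r & error) U AF ((error | ~r) & r)]) = {q0, q2, q4}, so the formula does not hold at q6.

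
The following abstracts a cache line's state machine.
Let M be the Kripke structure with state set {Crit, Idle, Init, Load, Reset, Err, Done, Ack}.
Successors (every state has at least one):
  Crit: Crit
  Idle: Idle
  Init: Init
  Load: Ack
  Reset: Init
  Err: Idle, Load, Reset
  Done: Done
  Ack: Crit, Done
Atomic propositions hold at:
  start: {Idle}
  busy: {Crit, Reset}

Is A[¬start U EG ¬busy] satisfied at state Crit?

Sat(¬start) = {Crit, Init, Load, Reset, Err, Done, Ack}
Sat(¬busy) = {Idle, Init, Load, Err, Done, Ack}
EG ¬busy: greatest fixpoint, start Z0 = {Idle, Init, Load, Err, Done, Ack}, keep only states in Sat with some successor in Z. Already a fixed point.
Sat(EG ¬busy) = {Idle, Init, Load, Err, Done, Ack}
A[¬start U EG ¬busy]: least fixpoint, start Z0 = Sat(EG ¬busy) = {Idle, Init, Load, Err, Done, Ack}, add states in Sat(¬start) with every successor in Z. Z1 = {Idle, Init, Load, Reset, Err, Done, Ack}; fixed.
Sat(A[¬start U EG ¬busy]) = {Idle, Init, Load, Reset, Err, Done, Ack}
Crit ∉ Sat(A[¬start U EG ¬busy]) = {Idle, Init, Load, Reset, Err, Done, Ack}, so the formula does not hold at Crit.

No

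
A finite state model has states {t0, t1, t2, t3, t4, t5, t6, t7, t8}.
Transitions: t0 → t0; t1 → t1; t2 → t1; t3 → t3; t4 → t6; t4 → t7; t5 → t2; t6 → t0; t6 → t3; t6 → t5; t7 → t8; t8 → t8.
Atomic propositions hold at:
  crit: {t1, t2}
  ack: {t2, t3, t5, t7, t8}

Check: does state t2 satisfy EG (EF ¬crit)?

Sat(¬crit) = {t0, t3, t4, t5, t6, t7, t8}
EF ¬crit: least fixpoint, start Z0 = {t0, t3, t4, t5, t6, t7, t8}, add states with some successor in Z. Already a fixed point.
Sat(EF ¬crit) = {t0, t3, t4, t5, t6, t7, t8}
EG (EF ¬crit): greatest fixpoint, start Z0 = {t0, t3, t4, t5, t6, t7, t8}, keep only states in Sat with some successor in Z. Z1 = {t0, t3, t4, t6, t7, t8}; fixed.
Sat(EG (EF ¬crit)) = {t0, t3, t4, t6, t7, t8}
t2 ∉ Sat(EG (EF ¬crit)) = {t0, t3, t4, t6, t7, t8}, so the formula does not hold at t2.

No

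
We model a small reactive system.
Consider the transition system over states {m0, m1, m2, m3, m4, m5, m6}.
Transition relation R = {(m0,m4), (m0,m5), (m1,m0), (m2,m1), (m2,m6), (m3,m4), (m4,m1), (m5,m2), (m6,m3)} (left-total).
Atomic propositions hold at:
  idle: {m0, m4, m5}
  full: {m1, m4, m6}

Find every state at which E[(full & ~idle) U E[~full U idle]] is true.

{m0, m1, m3, m4, m5, m6}

Sat(~idle) = {m1, m2, m3, m6}
Sat(full & ~idle) = {m1, m6}
Sat(~full) = {m0, m2, m3, m5}
E[~full U idle]: least fixpoint, start Z0 = Sat(idle) = {m0, m4, m5}, add states in Sat(~full) with some successor in Z. Z1 = {m0, m3, m4, m5}; fixed.
Sat(E[~full U idle]) = {m0, m3, m4, m5}
E[(full & ~idle) U E[~full U idle]]: least fixpoint, start Z0 = Sat(E[~full U idle]) = {m0, m3, m4, m5}, add states in Sat(full & ~idle) with some successor in Z. Z1 = {m0, m1, m3, m4, m5, m6}; fixed.
Sat(E[(full & ~idle) U E[~full U idle]]) = {m0, m1, m3, m4, m5, m6}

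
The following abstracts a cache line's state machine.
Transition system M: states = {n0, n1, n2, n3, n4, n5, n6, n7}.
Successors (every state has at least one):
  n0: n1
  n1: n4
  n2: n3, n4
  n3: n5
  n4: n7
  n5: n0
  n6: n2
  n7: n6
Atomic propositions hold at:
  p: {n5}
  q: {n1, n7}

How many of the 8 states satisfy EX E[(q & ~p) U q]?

Sat(~p) = {n0, n1, n2, n3, n4, n6, n7}
Sat(q & ~p) = {n1, n7}
E[(q & ~p) U q]: least fixpoint, start Z0 = Sat(q) = {n1, n7}, add states in Sat(q & ~p) with some successor in Z. Already a fixed point.
Sat(E[(q & ~p) U q]) = {n1, n7}
Sat(EX E[(q & ~p) U q]) = {s : some successor in {n1, n7}} = {n0, n4}
|Sat(EX E[(q & ~p) U q])| = |{n0, n4}| = 2.

2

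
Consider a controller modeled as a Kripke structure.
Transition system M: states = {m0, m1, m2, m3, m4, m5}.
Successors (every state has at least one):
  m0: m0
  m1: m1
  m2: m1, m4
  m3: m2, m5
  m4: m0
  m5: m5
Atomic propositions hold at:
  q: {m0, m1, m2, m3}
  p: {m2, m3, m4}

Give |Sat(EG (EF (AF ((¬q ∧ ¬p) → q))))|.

5

Sat(¬q) = {m4, m5}
Sat(¬p) = {m0, m1, m5}
Sat(¬q ∧ ¬p) = {m5}
Sat((¬q ∧ ¬p) → q) = {m0, m1, m2, m3, m4}
AF ((¬q ∧ ¬p) → q): least fixpoint, start Z0 = {m0, m1, m2, m3, m4}, add states with every successor in Z. Already a fixed point.
Sat(AF ((¬q ∧ ¬p) → q)) = {m0, m1, m2, m3, m4}
EF (AF ((¬q ∧ ¬p) → q)): least fixpoint, start Z0 = {m0, m1, m2, m3, m4}, add states with some successor in Z. Already a fixed point.
Sat(EF (AF ((¬q ∧ ¬p) → q))) = {m0, m1, m2, m3, m4}
EG (EF (AF ((¬q ∧ ¬p) → q))): greatest fixpoint, start Z0 = {m0, m1, m2, m3, m4}, keep only states in Sat with some successor in Z. Already a fixed point.
Sat(EG (EF (AF ((¬q ∧ ¬p) → q)))) = {m0, m1, m2, m3, m4}
|Sat(EG (EF (AF ((¬q ∧ ¬p) → q))))| = |{m0, m1, m2, m3, m4}| = 5.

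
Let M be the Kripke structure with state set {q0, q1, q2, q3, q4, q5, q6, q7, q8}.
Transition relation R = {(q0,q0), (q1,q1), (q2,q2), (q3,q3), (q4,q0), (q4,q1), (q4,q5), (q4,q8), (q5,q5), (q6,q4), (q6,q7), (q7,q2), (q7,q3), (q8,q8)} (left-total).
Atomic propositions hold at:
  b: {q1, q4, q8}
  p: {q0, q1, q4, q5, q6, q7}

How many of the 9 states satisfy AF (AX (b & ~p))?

Sat(~p) = {q2, q3, q8}
Sat(b & ~p) = {q8}
Sat(AX (b & ~p)) = {s : every successor in {q8}} = {q8}
AF (AX (b & ~p)): least fixpoint, start Z0 = {q8}, add states with every successor in Z. Already a fixed point.
Sat(AF (AX (b & ~p))) = {q8}
|Sat(AF (AX (b & ~p)))| = |{q8}| = 1.

1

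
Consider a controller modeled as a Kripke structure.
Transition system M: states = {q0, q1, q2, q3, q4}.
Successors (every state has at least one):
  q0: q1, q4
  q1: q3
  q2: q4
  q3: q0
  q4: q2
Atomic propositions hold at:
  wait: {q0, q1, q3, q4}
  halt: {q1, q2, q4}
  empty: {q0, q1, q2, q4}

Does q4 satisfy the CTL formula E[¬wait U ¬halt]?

Sat(¬wait) = {q2}
Sat(¬halt) = {q0, q3}
E[¬wait U ¬halt]: least fixpoint, start Z0 = Sat(¬halt) = {q0, q3}, add states in Sat(¬wait) with some successor in Z. Already a fixed point.
Sat(E[¬wait U ¬halt]) = {q0, q3}
q4 ∉ Sat(E[¬wait U ¬halt]) = {q0, q3}, so the formula does not hold at q4.

No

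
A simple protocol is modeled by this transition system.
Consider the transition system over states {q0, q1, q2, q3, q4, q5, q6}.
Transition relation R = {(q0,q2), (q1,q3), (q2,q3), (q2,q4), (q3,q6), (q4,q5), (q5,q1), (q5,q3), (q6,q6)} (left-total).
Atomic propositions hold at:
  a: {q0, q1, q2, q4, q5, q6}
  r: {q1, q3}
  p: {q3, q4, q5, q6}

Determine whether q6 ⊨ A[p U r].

No

A[p U r]: least fixpoint, start Z0 = Sat(r) = {q1, q3}, add states in Sat(p) with every successor in Z. Z1 = {q1, q3, q5}; Z2 = {q1, q3, q4, q5}; fixed.
Sat(A[p U r]) = {q1, q3, q4, q5}
q6 ∉ Sat(A[p U r]) = {q1, q3, q4, q5}, so the formula does not hold at q6.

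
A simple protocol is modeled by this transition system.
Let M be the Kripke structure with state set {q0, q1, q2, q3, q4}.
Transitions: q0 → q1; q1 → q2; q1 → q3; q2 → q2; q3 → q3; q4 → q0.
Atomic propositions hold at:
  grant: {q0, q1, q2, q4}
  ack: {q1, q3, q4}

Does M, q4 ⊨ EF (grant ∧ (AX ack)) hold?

Yes

Sat(AX ack) = {s : every successor in {q1, q3, q4}} = {q0, q3}
Sat(grant ∧ (AX ack)) = {q0}
EF (grant ∧ (AX ack)): least fixpoint, start Z0 = {q0}, add states with some successor in Z. Z1 = {q0, q4}; fixed.
Sat(EF (grant ∧ (AX ack))) = {q0, q4}
q4 ∈ Sat(EF (grant ∧ (AX ack))) = {q0, q4}, so the formula holds at q4.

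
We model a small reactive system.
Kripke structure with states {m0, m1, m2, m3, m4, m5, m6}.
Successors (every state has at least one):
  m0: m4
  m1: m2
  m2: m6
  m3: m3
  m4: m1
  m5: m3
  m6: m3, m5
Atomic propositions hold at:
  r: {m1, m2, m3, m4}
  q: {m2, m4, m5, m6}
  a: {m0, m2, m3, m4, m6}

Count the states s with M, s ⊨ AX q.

Sat(AX q) = {s : every successor in {m2, m4, m5, m6}} = {m0, m1, m2}
|Sat(AX q)| = |{m0, m1, m2}| = 3.

3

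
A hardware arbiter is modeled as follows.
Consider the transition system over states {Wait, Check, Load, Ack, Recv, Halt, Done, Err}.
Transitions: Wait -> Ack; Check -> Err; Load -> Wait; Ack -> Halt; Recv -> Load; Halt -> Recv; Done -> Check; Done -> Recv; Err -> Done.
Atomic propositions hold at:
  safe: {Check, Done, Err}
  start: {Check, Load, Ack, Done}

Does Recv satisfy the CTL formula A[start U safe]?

No

A[start U safe]: least fixpoint, start Z0 = Sat(safe) = {Check, Done, Err}, add states in Sat(start) with every successor in Z. Already a fixed point.
Sat(A[start U safe]) = {Check, Done, Err}
Recv ∉ Sat(A[start U safe]) = {Check, Done, Err}, so the formula does not hold at Recv.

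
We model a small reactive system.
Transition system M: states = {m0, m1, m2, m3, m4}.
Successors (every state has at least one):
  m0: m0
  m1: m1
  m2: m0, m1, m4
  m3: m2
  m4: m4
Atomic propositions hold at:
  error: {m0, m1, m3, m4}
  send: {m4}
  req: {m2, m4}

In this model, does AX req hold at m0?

Sat(AX req) = {s : every successor in {m2, m4}} = {m3, m4}
m0 ∉ Sat(AX req) = {m3, m4}, so the formula does not hold at m0.

No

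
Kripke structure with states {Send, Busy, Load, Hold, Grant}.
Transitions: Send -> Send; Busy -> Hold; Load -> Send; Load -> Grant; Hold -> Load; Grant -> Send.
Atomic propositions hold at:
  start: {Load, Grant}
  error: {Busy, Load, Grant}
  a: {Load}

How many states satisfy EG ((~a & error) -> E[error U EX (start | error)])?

Sat(~a) = {Send, Busy, Hold, Grant}
Sat(~a & error) = {Busy, Grant}
Sat(start | error) = {Busy, Load, Grant}
Sat(EX (start | error)) = {s : some successor in {Busy, Load, Grant}} = {Load, Hold}
E[error U EX (start | error)]: least fixpoint, start Z0 = Sat(EX (start | error)) = {Load, Hold}, add states in Sat(error) with some successor in Z. Z1 = {Busy, Load, Hold}; fixed.
Sat(E[error U EX (start | error)]) = {Busy, Load, Hold}
Sat((~a & error) -> E[error U EX (start | error)]) = {Send, Busy, Load, Hold}
EG ((~a & error) -> E[error U EX (start | error)]): greatest fixpoint, start Z0 = {Send, Busy, Load, Hold}, keep only states in Sat with some successor in Z. Already a fixed point.
Sat(EG ((~a & error) -> E[error U EX (start | error)])) = {Send, Busy, Load, Hold}
|Sat(EG ((~a & error) -> E[error U EX (start | error)]))| = |{Send, Busy, Load, Hold}| = 4.

4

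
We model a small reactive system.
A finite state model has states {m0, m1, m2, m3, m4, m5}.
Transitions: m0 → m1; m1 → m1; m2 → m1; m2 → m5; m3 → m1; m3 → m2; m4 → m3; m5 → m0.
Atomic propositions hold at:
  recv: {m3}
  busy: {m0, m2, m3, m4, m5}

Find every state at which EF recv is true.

EF recv: least fixpoint, start Z0 = {m3}, add states with some successor in Z. Z1 = {m3, m4}; fixed.
Sat(EF recv) = {m3, m4}

{m3, m4}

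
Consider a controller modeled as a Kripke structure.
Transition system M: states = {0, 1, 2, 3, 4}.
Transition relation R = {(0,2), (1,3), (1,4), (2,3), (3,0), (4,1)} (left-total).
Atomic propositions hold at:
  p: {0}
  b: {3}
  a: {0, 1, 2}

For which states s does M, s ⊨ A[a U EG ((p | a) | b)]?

Sat(p | a) = {0, 1, 2}
Sat((p | a) | b) = {0, 1, 2, 3}
EG ((p | a) | b): greatest fixpoint, start Z0 = {0, 1, 2, 3}, keep only states in Sat with some successor in Z. Already a fixed point.
Sat(EG ((p | a) | b)) = {0, 1, 2, 3}
A[a U EG ((p | a) | b)]: least fixpoint, start Z0 = Sat(EG ((p | a) | b)) = {0, 1, 2, 3}, add states in Sat(a) with every successor in Z. Already a fixed point.
Sat(A[a U EG ((p | a) | b)]) = {0, 1, 2, 3}

{0, 1, 2, 3}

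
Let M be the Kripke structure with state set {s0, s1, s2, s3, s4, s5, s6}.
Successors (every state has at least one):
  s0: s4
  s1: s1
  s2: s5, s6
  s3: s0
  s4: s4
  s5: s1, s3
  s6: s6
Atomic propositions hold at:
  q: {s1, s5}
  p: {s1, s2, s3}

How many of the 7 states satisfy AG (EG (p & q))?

Sat(p & q) = {s1}
EG (p & q): greatest fixpoint, start Z0 = {s1}, keep only states in Sat with some successor in Z. Already a fixed point.
Sat(EG (p & q)) = {s1}
AG (EG (p & q)): greatest fixpoint, start Z0 = {s1}, keep only states in Sat with every successor in Z. Already a fixed point.
Sat(AG (EG (p & q))) = {s1}
|Sat(AG (EG (p & q)))| = |{s1}| = 1.

1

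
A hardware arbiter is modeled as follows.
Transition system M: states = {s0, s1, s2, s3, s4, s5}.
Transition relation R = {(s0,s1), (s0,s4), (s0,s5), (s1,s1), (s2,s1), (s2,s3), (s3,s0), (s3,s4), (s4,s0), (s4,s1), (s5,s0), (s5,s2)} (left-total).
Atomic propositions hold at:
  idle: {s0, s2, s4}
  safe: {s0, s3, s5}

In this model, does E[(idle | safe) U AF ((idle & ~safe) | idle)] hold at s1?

No

Sat(idle | safe) = {s0, s2, s3, s4, s5}
Sat(~safe) = {s1, s2, s4}
Sat(idle & ~safe) = {s2, s4}
Sat((idle & ~safe) | idle) = {s0, s2, s4}
AF ((idle & ~safe) | idle): least fixpoint, start Z0 = {s0, s2, s4}, add states with every successor in Z. Z1 = {s0, s2, s3, s4, s5}; fixed.
Sat(AF ((idle & ~safe) | idle)) = {s0, s2, s3, s4, s5}
E[(idle | safe) U AF ((idle & ~safe) | idle)]: least fixpoint, start Z0 = Sat(AF ((idle & ~safe) | idle)) = {s0, s2, s3, s4, s5}, add states in Sat(idle | safe) with some successor in Z. Already a fixed point.
Sat(E[(idle | safe) U AF ((idle & ~safe) | idle)]) = {s0, s2, s3, s4, s5}
s1 ∉ Sat(E[(idle | safe) U AF ((idle & ~safe) | idle)]) = {s0, s2, s3, s4, s5}, so the formula does not hold at s1.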